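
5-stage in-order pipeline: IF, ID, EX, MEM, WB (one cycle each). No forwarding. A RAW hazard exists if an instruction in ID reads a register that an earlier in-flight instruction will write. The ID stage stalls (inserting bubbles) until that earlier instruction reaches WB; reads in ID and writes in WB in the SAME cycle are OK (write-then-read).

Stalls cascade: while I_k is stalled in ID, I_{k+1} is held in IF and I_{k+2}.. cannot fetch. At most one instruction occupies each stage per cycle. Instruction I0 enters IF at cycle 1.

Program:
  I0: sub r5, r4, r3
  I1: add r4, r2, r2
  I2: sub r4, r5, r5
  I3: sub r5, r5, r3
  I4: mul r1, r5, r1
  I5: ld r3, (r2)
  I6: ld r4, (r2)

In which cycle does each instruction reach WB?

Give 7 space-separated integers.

I0 sub r5 <- r4,r3: IF@1 ID@2 stall=0 (-) EX@3 MEM@4 WB@5
I1 add r4 <- r2,r2: IF@2 ID@3 stall=0 (-) EX@4 MEM@5 WB@6
I2 sub r4 <- r5,r5: IF@3 ID@4 stall=1 (RAW on I0.r5 (WB@5)) EX@6 MEM@7 WB@8
I3 sub r5 <- r5,r3: IF@4 ID@6 stall=0 (-) EX@7 MEM@8 WB@9
I4 mul r1 <- r5,r1: IF@6 ID@7 stall=2 (RAW on I3.r5 (WB@9)) EX@10 MEM@11 WB@12
I5 ld r3 <- r2: IF@7 ID@10 stall=0 (-) EX@11 MEM@12 WB@13
I6 ld r4 <- r2: IF@10 ID@11 stall=0 (-) EX@12 MEM@13 WB@14

Answer: 5 6 8 9 12 13 14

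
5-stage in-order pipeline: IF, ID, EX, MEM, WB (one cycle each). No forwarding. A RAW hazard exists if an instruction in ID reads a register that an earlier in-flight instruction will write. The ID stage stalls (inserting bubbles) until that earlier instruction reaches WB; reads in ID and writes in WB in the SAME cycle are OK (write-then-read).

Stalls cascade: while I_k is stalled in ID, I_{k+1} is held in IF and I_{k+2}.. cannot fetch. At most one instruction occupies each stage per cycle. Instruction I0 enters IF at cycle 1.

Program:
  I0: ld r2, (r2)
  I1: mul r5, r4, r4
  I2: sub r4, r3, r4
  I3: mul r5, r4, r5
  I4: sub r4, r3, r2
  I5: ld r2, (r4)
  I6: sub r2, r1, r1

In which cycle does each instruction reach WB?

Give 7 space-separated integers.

Answer: 5 6 7 10 11 14 15

Derivation:
I0 ld r2 <- r2: IF@1 ID@2 stall=0 (-) EX@3 MEM@4 WB@5
I1 mul r5 <- r4,r4: IF@2 ID@3 stall=0 (-) EX@4 MEM@5 WB@6
I2 sub r4 <- r3,r4: IF@3 ID@4 stall=0 (-) EX@5 MEM@6 WB@7
I3 mul r5 <- r4,r5: IF@4 ID@5 stall=2 (RAW on I2.r4 (WB@7)) EX@8 MEM@9 WB@10
I4 sub r4 <- r3,r2: IF@5 ID@8 stall=0 (-) EX@9 MEM@10 WB@11
I5 ld r2 <- r4: IF@8 ID@9 stall=2 (RAW on I4.r4 (WB@11)) EX@12 MEM@13 WB@14
I6 sub r2 <- r1,r1: IF@9 ID@12 stall=0 (-) EX@13 MEM@14 WB@15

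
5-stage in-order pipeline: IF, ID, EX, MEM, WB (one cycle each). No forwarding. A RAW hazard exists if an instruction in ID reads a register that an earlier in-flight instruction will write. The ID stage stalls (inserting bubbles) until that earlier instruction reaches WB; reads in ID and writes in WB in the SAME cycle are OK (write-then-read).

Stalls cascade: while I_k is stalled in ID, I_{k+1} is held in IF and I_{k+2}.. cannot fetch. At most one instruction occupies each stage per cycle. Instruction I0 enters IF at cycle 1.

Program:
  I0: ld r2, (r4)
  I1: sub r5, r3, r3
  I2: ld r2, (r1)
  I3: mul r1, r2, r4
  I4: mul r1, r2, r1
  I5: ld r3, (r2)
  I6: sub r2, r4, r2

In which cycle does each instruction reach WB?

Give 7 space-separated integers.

I0 ld r2 <- r4: IF@1 ID@2 stall=0 (-) EX@3 MEM@4 WB@5
I1 sub r5 <- r3,r3: IF@2 ID@3 stall=0 (-) EX@4 MEM@5 WB@6
I2 ld r2 <- r1: IF@3 ID@4 stall=0 (-) EX@5 MEM@6 WB@7
I3 mul r1 <- r2,r4: IF@4 ID@5 stall=2 (RAW on I2.r2 (WB@7)) EX@8 MEM@9 WB@10
I4 mul r1 <- r2,r1: IF@5 ID@8 stall=2 (RAW on I3.r1 (WB@10)) EX@11 MEM@12 WB@13
I5 ld r3 <- r2: IF@8 ID@11 stall=0 (-) EX@12 MEM@13 WB@14
I6 sub r2 <- r4,r2: IF@11 ID@12 stall=0 (-) EX@13 MEM@14 WB@15

Answer: 5 6 7 10 13 14 15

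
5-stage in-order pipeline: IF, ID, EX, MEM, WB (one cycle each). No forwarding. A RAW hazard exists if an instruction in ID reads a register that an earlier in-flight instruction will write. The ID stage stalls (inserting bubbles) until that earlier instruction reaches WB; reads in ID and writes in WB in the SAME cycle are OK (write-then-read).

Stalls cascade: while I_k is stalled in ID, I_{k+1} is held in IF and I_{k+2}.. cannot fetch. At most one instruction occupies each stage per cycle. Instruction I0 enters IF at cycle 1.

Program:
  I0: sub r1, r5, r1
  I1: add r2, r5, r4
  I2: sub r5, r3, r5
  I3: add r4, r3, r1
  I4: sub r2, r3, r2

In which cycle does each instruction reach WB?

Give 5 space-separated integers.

I0 sub r1 <- r5,r1: IF@1 ID@2 stall=0 (-) EX@3 MEM@4 WB@5
I1 add r2 <- r5,r4: IF@2 ID@3 stall=0 (-) EX@4 MEM@5 WB@6
I2 sub r5 <- r3,r5: IF@3 ID@4 stall=0 (-) EX@5 MEM@6 WB@7
I3 add r4 <- r3,r1: IF@4 ID@5 stall=0 (-) EX@6 MEM@7 WB@8
I4 sub r2 <- r3,r2: IF@5 ID@6 stall=0 (-) EX@7 MEM@8 WB@9

Answer: 5 6 7 8 9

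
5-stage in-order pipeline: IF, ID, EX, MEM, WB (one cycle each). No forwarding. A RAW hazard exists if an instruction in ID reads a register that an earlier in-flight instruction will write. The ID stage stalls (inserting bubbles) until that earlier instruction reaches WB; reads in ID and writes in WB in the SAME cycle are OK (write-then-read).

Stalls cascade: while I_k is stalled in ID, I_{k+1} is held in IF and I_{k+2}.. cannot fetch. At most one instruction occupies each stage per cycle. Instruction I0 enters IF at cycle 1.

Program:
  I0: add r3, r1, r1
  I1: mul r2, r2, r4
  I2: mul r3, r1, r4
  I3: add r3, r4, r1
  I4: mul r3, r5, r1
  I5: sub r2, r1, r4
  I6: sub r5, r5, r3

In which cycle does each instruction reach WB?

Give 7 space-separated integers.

Answer: 5 6 7 8 9 10 12

Derivation:
I0 add r3 <- r1,r1: IF@1 ID@2 stall=0 (-) EX@3 MEM@4 WB@5
I1 mul r2 <- r2,r4: IF@2 ID@3 stall=0 (-) EX@4 MEM@5 WB@6
I2 mul r3 <- r1,r4: IF@3 ID@4 stall=0 (-) EX@5 MEM@6 WB@7
I3 add r3 <- r4,r1: IF@4 ID@5 stall=0 (-) EX@6 MEM@7 WB@8
I4 mul r3 <- r5,r1: IF@5 ID@6 stall=0 (-) EX@7 MEM@8 WB@9
I5 sub r2 <- r1,r4: IF@6 ID@7 stall=0 (-) EX@8 MEM@9 WB@10
I6 sub r5 <- r5,r3: IF@7 ID@8 stall=1 (RAW on I4.r3 (WB@9)) EX@10 MEM@11 WB@12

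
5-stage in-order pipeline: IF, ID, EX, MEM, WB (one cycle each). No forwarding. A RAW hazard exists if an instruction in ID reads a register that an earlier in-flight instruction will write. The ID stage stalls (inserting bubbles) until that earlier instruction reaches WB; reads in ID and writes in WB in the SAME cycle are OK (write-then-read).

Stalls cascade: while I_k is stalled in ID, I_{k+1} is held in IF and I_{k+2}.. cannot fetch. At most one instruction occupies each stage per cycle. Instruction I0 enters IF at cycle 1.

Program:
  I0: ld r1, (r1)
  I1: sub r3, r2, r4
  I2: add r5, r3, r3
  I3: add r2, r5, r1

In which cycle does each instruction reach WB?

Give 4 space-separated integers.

Answer: 5 6 9 12

Derivation:
I0 ld r1 <- r1: IF@1 ID@2 stall=0 (-) EX@3 MEM@4 WB@5
I1 sub r3 <- r2,r4: IF@2 ID@3 stall=0 (-) EX@4 MEM@5 WB@6
I2 add r5 <- r3,r3: IF@3 ID@4 stall=2 (RAW on I1.r3 (WB@6)) EX@7 MEM@8 WB@9
I3 add r2 <- r5,r1: IF@4 ID@7 stall=2 (RAW on I2.r5 (WB@9)) EX@10 MEM@11 WB@12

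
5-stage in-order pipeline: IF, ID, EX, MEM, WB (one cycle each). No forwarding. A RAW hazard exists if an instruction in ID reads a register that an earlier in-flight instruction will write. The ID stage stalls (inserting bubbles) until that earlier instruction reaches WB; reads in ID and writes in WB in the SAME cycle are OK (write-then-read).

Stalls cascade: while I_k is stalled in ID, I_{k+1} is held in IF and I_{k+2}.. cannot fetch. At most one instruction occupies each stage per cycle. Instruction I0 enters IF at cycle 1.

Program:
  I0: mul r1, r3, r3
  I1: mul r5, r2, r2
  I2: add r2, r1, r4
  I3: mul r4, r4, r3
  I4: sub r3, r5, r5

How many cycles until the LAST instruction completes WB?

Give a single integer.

I0 mul r1 <- r3,r3: IF@1 ID@2 stall=0 (-) EX@3 MEM@4 WB@5
I1 mul r5 <- r2,r2: IF@2 ID@3 stall=0 (-) EX@4 MEM@5 WB@6
I2 add r2 <- r1,r4: IF@3 ID@4 stall=1 (RAW on I0.r1 (WB@5)) EX@6 MEM@7 WB@8
I3 mul r4 <- r4,r3: IF@4 ID@6 stall=0 (-) EX@7 MEM@8 WB@9
I4 sub r3 <- r5,r5: IF@6 ID@7 stall=0 (-) EX@8 MEM@9 WB@10

Answer: 10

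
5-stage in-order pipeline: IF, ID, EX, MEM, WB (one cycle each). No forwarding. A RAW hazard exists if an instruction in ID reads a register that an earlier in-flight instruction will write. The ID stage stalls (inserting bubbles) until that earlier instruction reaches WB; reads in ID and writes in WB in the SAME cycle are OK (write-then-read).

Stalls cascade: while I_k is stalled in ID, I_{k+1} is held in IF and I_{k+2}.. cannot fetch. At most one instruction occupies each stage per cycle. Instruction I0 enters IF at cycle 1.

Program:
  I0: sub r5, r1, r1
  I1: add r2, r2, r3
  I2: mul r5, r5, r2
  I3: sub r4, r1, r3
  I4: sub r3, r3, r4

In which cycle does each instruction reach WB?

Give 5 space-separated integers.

I0 sub r5 <- r1,r1: IF@1 ID@2 stall=0 (-) EX@3 MEM@4 WB@5
I1 add r2 <- r2,r3: IF@2 ID@3 stall=0 (-) EX@4 MEM@5 WB@6
I2 mul r5 <- r5,r2: IF@3 ID@4 stall=2 (RAW on I1.r2 (WB@6)) EX@7 MEM@8 WB@9
I3 sub r4 <- r1,r3: IF@4 ID@7 stall=0 (-) EX@8 MEM@9 WB@10
I4 sub r3 <- r3,r4: IF@7 ID@8 stall=2 (RAW on I3.r4 (WB@10)) EX@11 MEM@12 WB@13

Answer: 5 6 9 10 13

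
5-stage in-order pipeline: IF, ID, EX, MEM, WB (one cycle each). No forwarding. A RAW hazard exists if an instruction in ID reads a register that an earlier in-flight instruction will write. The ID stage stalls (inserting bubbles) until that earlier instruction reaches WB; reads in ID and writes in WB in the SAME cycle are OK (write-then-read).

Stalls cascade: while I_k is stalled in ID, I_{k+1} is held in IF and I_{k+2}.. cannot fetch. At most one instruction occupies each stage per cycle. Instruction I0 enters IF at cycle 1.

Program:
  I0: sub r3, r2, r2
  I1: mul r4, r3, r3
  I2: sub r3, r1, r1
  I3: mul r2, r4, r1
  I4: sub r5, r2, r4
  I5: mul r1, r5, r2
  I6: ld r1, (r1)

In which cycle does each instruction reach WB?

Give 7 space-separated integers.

I0 sub r3 <- r2,r2: IF@1 ID@2 stall=0 (-) EX@3 MEM@4 WB@5
I1 mul r4 <- r3,r3: IF@2 ID@3 stall=2 (RAW on I0.r3 (WB@5)) EX@6 MEM@7 WB@8
I2 sub r3 <- r1,r1: IF@3 ID@6 stall=0 (-) EX@7 MEM@8 WB@9
I3 mul r2 <- r4,r1: IF@6 ID@7 stall=1 (RAW on I1.r4 (WB@8)) EX@9 MEM@10 WB@11
I4 sub r5 <- r2,r4: IF@7 ID@9 stall=2 (RAW on I3.r2 (WB@11)) EX@12 MEM@13 WB@14
I5 mul r1 <- r5,r2: IF@9 ID@12 stall=2 (RAW on I4.r5 (WB@14)) EX@15 MEM@16 WB@17
I6 ld r1 <- r1: IF@12 ID@15 stall=2 (RAW on I5.r1 (WB@17)) EX@18 MEM@19 WB@20

Answer: 5 8 9 11 14 17 20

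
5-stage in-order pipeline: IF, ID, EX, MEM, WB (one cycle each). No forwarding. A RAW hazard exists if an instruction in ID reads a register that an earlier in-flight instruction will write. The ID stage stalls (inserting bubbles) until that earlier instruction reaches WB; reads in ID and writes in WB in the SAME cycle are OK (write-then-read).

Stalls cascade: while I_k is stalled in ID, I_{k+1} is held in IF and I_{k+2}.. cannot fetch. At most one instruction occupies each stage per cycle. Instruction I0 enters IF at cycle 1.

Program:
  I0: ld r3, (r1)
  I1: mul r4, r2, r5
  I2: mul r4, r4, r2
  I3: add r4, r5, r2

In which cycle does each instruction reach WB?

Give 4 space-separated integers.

Answer: 5 6 9 10

Derivation:
I0 ld r3 <- r1: IF@1 ID@2 stall=0 (-) EX@3 MEM@4 WB@5
I1 mul r4 <- r2,r5: IF@2 ID@3 stall=0 (-) EX@4 MEM@5 WB@6
I2 mul r4 <- r4,r2: IF@3 ID@4 stall=2 (RAW on I1.r4 (WB@6)) EX@7 MEM@8 WB@9
I3 add r4 <- r5,r2: IF@4 ID@7 stall=0 (-) EX@8 MEM@9 WB@10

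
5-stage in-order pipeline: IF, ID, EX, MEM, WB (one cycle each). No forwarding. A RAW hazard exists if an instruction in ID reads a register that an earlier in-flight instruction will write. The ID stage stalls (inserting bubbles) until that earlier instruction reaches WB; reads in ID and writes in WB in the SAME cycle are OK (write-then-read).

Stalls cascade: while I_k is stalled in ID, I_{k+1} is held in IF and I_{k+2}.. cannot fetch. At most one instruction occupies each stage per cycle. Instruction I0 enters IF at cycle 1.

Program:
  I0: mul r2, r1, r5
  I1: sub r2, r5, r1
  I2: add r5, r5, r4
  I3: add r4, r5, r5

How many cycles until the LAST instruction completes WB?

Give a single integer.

Answer: 10

Derivation:
I0 mul r2 <- r1,r5: IF@1 ID@2 stall=0 (-) EX@3 MEM@4 WB@5
I1 sub r2 <- r5,r1: IF@2 ID@3 stall=0 (-) EX@4 MEM@5 WB@6
I2 add r5 <- r5,r4: IF@3 ID@4 stall=0 (-) EX@5 MEM@6 WB@7
I3 add r4 <- r5,r5: IF@4 ID@5 stall=2 (RAW on I2.r5 (WB@7)) EX@8 MEM@9 WB@10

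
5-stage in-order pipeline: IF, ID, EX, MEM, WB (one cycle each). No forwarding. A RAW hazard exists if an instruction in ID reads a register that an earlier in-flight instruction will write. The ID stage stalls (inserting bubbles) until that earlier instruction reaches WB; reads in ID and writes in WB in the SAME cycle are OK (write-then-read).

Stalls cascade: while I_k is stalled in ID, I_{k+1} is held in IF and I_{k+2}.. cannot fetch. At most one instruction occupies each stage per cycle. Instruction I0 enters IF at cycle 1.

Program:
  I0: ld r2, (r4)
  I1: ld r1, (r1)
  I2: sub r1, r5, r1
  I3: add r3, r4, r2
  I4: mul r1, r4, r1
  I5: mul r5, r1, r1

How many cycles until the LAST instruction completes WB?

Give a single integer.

I0 ld r2 <- r4: IF@1 ID@2 stall=0 (-) EX@3 MEM@4 WB@5
I1 ld r1 <- r1: IF@2 ID@3 stall=0 (-) EX@4 MEM@5 WB@6
I2 sub r1 <- r5,r1: IF@3 ID@4 stall=2 (RAW on I1.r1 (WB@6)) EX@7 MEM@8 WB@9
I3 add r3 <- r4,r2: IF@4 ID@7 stall=0 (-) EX@8 MEM@9 WB@10
I4 mul r1 <- r4,r1: IF@7 ID@8 stall=1 (RAW on I2.r1 (WB@9)) EX@10 MEM@11 WB@12
I5 mul r5 <- r1,r1: IF@8 ID@10 stall=2 (RAW on I4.r1 (WB@12)) EX@13 MEM@14 WB@15

Answer: 15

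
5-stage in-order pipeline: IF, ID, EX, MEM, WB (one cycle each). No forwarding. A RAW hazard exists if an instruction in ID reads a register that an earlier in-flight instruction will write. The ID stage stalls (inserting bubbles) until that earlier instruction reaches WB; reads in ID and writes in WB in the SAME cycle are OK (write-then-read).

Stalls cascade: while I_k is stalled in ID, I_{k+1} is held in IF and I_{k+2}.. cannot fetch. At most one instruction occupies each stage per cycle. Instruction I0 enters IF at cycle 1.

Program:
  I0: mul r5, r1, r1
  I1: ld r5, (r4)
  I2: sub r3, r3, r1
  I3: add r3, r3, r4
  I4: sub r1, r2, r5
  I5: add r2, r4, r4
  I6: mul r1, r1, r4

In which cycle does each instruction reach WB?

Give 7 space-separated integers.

I0 mul r5 <- r1,r1: IF@1 ID@2 stall=0 (-) EX@3 MEM@4 WB@5
I1 ld r5 <- r4: IF@2 ID@3 stall=0 (-) EX@4 MEM@5 WB@6
I2 sub r3 <- r3,r1: IF@3 ID@4 stall=0 (-) EX@5 MEM@6 WB@7
I3 add r3 <- r3,r4: IF@4 ID@5 stall=2 (RAW on I2.r3 (WB@7)) EX@8 MEM@9 WB@10
I4 sub r1 <- r2,r5: IF@5 ID@8 stall=0 (-) EX@9 MEM@10 WB@11
I5 add r2 <- r4,r4: IF@8 ID@9 stall=0 (-) EX@10 MEM@11 WB@12
I6 mul r1 <- r1,r4: IF@9 ID@10 stall=1 (RAW on I4.r1 (WB@11)) EX@12 MEM@13 WB@14

Answer: 5 6 7 10 11 12 14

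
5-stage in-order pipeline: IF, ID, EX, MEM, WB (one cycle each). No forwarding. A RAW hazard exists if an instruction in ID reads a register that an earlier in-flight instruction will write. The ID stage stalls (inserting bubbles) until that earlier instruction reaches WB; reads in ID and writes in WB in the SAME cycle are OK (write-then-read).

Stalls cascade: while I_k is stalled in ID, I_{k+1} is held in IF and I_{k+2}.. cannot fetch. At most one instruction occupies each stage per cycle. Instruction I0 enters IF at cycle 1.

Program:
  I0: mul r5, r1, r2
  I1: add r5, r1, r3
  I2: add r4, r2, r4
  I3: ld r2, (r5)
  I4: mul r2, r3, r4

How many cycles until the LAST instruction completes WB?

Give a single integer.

I0 mul r5 <- r1,r2: IF@1 ID@2 stall=0 (-) EX@3 MEM@4 WB@5
I1 add r5 <- r1,r3: IF@2 ID@3 stall=0 (-) EX@4 MEM@5 WB@6
I2 add r4 <- r2,r4: IF@3 ID@4 stall=0 (-) EX@5 MEM@6 WB@7
I3 ld r2 <- r5: IF@4 ID@5 stall=1 (RAW on I1.r5 (WB@6)) EX@7 MEM@8 WB@9
I4 mul r2 <- r3,r4: IF@5 ID@7 stall=0 (-) EX@8 MEM@9 WB@10

Answer: 10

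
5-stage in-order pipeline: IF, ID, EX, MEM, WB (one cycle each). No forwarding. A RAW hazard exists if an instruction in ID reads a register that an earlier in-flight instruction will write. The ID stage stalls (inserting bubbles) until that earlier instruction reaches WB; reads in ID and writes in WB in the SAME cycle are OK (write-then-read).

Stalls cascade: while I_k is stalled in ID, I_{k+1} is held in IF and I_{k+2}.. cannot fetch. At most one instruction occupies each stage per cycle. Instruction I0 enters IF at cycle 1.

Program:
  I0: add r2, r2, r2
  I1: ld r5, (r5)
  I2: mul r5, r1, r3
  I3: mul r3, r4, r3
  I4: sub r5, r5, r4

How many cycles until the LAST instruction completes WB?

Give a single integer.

I0 add r2 <- r2,r2: IF@1 ID@2 stall=0 (-) EX@3 MEM@4 WB@5
I1 ld r5 <- r5: IF@2 ID@3 stall=0 (-) EX@4 MEM@5 WB@6
I2 mul r5 <- r1,r3: IF@3 ID@4 stall=0 (-) EX@5 MEM@6 WB@7
I3 mul r3 <- r4,r3: IF@4 ID@5 stall=0 (-) EX@6 MEM@7 WB@8
I4 sub r5 <- r5,r4: IF@5 ID@6 stall=1 (RAW on I2.r5 (WB@7)) EX@8 MEM@9 WB@10

Answer: 10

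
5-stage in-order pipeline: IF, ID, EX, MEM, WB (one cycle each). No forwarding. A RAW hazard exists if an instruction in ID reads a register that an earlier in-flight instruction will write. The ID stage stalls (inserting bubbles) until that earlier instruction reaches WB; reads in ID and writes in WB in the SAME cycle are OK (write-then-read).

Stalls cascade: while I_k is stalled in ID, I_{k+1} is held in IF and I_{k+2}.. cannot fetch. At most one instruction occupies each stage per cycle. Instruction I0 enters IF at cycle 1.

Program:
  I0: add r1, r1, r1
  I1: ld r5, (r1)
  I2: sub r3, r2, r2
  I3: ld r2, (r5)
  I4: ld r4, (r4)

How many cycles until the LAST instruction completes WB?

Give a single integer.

Answer: 12

Derivation:
I0 add r1 <- r1,r1: IF@1 ID@2 stall=0 (-) EX@3 MEM@4 WB@5
I1 ld r5 <- r1: IF@2 ID@3 stall=2 (RAW on I0.r1 (WB@5)) EX@6 MEM@7 WB@8
I2 sub r3 <- r2,r2: IF@3 ID@6 stall=0 (-) EX@7 MEM@8 WB@9
I3 ld r2 <- r5: IF@6 ID@7 stall=1 (RAW on I1.r5 (WB@8)) EX@9 MEM@10 WB@11
I4 ld r4 <- r4: IF@7 ID@9 stall=0 (-) EX@10 MEM@11 WB@12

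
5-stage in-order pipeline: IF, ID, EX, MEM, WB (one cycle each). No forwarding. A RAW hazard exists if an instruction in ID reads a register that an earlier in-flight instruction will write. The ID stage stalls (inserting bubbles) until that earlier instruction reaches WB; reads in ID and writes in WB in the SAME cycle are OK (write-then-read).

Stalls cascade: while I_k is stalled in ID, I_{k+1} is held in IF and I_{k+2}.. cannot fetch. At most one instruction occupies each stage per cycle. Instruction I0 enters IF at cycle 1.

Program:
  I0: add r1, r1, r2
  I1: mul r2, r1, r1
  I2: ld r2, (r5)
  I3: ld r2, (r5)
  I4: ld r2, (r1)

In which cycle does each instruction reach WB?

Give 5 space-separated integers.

Answer: 5 8 9 10 11

Derivation:
I0 add r1 <- r1,r2: IF@1 ID@2 stall=0 (-) EX@3 MEM@4 WB@5
I1 mul r2 <- r1,r1: IF@2 ID@3 stall=2 (RAW on I0.r1 (WB@5)) EX@6 MEM@7 WB@8
I2 ld r2 <- r5: IF@3 ID@6 stall=0 (-) EX@7 MEM@8 WB@9
I3 ld r2 <- r5: IF@6 ID@7 stall=0 (-) EX@8 MEM@9 WB@10
I4 ld r2 <- r1: IF@7 ID@8 stall=0 (-) EX@9 MEM@10 WB@11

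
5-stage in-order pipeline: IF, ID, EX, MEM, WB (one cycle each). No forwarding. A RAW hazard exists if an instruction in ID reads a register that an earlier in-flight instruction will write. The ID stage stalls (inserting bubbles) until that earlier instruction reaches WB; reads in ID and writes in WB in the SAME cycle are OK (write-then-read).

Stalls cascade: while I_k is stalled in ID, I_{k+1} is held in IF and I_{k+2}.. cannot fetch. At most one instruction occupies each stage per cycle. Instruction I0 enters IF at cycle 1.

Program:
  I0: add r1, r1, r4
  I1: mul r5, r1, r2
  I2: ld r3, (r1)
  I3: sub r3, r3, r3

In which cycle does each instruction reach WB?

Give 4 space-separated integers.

I0 add r1 <- r1,r4: IF@1 ID@2 stall=0 (-) EX@3 MEM@4 WB@5
I1 mul r5 <- r1,r2: IF@2 ID@3 stall=2 (RAW on I0.r1 (WB@5)) EX@6 MEM@7 WB@8
I2 ld r3 <- r1: IF@3 ID@6 stall=0 (-) EX@7 MEM@8 WB@9
I3 sub r3 <- r3,r3: IF@6 ID@7 stall=2 (RAW on I2.r3 (WB@9)) EX@10 MEM@11 WB@12

Answer: 5 8 9 12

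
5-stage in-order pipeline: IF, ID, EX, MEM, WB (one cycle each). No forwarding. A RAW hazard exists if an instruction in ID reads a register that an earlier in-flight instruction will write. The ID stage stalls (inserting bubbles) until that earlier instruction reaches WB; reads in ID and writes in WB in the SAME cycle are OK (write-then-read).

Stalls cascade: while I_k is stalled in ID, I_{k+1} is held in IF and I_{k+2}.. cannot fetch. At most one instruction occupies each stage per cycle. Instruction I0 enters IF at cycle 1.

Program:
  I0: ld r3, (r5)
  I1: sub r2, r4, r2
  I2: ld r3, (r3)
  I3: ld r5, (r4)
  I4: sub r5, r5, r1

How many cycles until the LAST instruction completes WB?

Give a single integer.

I0 ld r3 <- r5: IF@1 ID@2 stall=0 (-) EX@3 MEM@4 WB@5
I1 sub r2 <- r4,r2: IF@2 ID@3 stall=0 (-) EX@4 MEM@5 WB@6
I2 ld r3 <- r3: IF@3 ID@4 stall=1 (RAW on I0.r3 (WB@5)) EX@6 MEM@7 WB@8
I3 ld r5 <- r4: IF@4 ID@6 stall=0 (-) EX@7 MEM@8 WB@9
I4 sub r5 <- r5,r1: IF@6 ID@7 stall=2 (RAW on I3.r5 (WB@9)) EX@10 MEM@11 WB@12

Answer: 12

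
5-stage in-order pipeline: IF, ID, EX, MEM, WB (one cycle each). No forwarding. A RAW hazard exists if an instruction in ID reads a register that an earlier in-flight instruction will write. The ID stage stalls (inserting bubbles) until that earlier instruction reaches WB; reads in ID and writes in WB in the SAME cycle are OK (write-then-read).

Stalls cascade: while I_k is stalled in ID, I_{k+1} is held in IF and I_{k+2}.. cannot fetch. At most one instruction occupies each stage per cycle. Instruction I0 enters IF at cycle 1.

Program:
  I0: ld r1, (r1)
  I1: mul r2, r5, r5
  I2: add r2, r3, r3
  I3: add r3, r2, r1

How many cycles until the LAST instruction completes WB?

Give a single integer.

I0 ld r1 <- r1: IF@1 ID@2 stall=0 (-) EX@3 MEM@4 WB@5
I1 mul r2 <- r5,r5: IF@2 ID@3 stall=0 (-) EX@4 MEM@5 WB@6
I2 add r2 <- r3,r3: IF@3 ID@4 stall=0 (-) EX@5 MEM@6 WB@7
I3 add r3 <- r2,r1: IF@4 ID@5 stall=2 (RAW on I2.r2 (WB@7)) EX@8 MEM@9 WB@10

Answer: 10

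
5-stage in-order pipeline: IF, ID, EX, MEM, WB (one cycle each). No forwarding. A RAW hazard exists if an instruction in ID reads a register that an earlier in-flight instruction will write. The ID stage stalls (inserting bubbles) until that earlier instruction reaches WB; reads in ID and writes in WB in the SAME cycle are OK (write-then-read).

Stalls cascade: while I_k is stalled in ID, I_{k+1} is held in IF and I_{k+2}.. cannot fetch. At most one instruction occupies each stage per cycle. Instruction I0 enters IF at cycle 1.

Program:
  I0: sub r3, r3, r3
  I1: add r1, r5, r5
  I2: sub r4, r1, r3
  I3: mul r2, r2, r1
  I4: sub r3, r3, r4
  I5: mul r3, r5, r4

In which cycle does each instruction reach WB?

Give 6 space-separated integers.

Answer: 5 6 9 10 12 13

Derivation:
I0 sub r3 <- r3,r3: IF@1 ID@2 stall=0 (-) EX@3 MEM@4 WB@5
I1 add r1 <- r5,r5: IF@2 ID@3 stall=0 (-) EX@4 MEM@5 WB@6
I2 sub r4 <- r1,r3: IF@3 ID@4 stall=2 (RAW on I1.r1 (WB@6)) EX@7 MEM@8 WB@9
I3 mul r2 <- r2,r1: IF@4 ID@7 stall=0 (-) EX@8 MEM@9 WB@10
I4 sub r3 <- r3,r4: IF@7 ID@8 stall=1 (RAW on I2.r4 (WB@9)) EX@10 MEM@11 WB@12
I5 mul r3 <- r5,r4: IF@8 ID@10 stall=0 (-) EX@11 MEM@12 WB@13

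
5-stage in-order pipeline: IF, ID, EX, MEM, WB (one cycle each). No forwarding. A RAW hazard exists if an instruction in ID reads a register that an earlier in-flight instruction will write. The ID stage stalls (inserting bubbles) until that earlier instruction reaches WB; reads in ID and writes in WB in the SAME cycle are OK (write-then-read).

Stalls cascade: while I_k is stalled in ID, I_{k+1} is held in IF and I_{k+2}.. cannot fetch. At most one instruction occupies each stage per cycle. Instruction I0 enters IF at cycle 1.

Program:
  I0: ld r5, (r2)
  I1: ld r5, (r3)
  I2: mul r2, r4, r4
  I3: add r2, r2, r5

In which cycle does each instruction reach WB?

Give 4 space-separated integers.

I0 ld r5 <- r2: IF@1 ID@2 stall=0 (-) EX@3 MEM@4 WB@5
I1 ld r5 <- r3: IF@2 ID@3 stall=0 (-) EX@4 MEM@5 WB@6
I2 mul r2 <- r4,r4: IF@3 ID@4 stall=0 (-) EX@5 MEM@6 WB@7
I3 add r2 <- r2,r5: IF@4 ID@5 stall=2 (RAW on I2.r2 (WB@7)) EX@8 MEM@9 WB@10

Answer: 5 6 7 10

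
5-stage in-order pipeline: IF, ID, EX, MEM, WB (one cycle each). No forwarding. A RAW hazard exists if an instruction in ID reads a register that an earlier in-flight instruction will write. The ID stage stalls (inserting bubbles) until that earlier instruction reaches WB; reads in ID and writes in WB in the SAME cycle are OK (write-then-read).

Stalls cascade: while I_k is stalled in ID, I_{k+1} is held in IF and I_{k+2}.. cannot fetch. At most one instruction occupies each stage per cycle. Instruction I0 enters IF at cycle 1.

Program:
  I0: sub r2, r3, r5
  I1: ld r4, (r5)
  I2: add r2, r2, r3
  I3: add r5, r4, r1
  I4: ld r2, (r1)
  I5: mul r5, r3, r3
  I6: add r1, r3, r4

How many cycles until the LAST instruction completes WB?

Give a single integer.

I0 sub r2 <- r3,r5: IF@1 ID@2 stall=0 (-) EX@3 MEM@4 WB@5
I1 ld r4 <- r5: IF@2 ID@3 stall=0 (-) EX@4 MEM@5 WB@6
I2 add r2 <- r2,r3: IF@3 ID@4 stall=1 (RAW on I0.r2 (WB@5)) EX@6 MEM@7 WB@8
I3 add r5 <- r4,r1: IF@4 ID@6 stall=0 (-) EX@7 MEM@8 WB@9
I4 ld r2 <- r1: IF@6 ID@7 stall=0 (-) EX@8 MEM@9 WB@10
I5 mul r5 <- r3,r3: IF@7 ID@8 stall=0 (-) EX@9 MEM@10 WB@11
I6 add r1 <- r3,r4: IF@8 ID@9 stall=0 (-) EX@10 MEM@11 WB@12

Answer: 12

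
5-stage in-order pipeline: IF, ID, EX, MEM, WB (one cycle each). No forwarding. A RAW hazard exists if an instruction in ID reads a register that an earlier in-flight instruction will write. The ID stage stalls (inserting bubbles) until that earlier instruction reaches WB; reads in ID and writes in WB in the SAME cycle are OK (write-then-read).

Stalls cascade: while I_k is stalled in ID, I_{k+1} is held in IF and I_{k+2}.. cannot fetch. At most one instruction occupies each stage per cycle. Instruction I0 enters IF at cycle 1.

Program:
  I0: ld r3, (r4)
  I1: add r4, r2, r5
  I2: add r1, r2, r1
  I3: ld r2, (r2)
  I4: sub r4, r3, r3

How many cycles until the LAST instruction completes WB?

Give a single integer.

I0 ld r3 <- r4: IF@1 ID@2 stall=0 (-) EX@3 MEM@4 WB@5
I1 add r4 <- r2,r5: IF@2 ID@3 stall=0 (-) EX@4 MEM@5 WB@6
I2 add r1 <- r2,r1: IF@3 ID@4 stall=0 (-) EX@5 MEM@6 WB@7
I3 ld r2 <- r2: IF@4 ID@5 stall=0 (-) EX@6 MEM@7 WB@8
I4 sub r4 <- r3,r3: IF@5 ID@6 stall=0 (-) EX@7 MEM@8 WB@9

Answer: 9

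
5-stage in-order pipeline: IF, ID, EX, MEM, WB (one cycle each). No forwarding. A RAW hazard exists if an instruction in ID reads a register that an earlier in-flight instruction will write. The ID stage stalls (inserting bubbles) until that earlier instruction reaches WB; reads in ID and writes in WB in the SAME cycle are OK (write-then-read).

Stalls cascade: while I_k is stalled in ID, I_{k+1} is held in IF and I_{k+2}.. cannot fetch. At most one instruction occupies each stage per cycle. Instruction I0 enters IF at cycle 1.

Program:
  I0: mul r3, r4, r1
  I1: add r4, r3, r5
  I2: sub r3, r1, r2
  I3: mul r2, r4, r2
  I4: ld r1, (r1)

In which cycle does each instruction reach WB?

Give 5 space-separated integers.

I0 mul r3 <- r4,r1: IF@1 ID@2 stall=0 (-) EX@3 MEM@4 WB@5
I1 add r4 <- r3,r5: IF@2 ID@3 stall=2 (RAW on I0.r3 (WB@5)) EX@6 MEM@7 WB@8
I2 sub r3 <- r1,r2: IF@3 ID@6 stall=0 (-) EX@7 MEM@8 WB@9
I3 mul r2 <- r4,r2: IF@6 ID@7 stall=1 (RAW on I1.r4 (WB@8)) EX@9 MEM@10 WB@11
I4 ld r1 <- r1: IF@7 ID@9 stall=0 (-) EX@10 MEM@11 WB@12

Answer: 5 8 9 11 12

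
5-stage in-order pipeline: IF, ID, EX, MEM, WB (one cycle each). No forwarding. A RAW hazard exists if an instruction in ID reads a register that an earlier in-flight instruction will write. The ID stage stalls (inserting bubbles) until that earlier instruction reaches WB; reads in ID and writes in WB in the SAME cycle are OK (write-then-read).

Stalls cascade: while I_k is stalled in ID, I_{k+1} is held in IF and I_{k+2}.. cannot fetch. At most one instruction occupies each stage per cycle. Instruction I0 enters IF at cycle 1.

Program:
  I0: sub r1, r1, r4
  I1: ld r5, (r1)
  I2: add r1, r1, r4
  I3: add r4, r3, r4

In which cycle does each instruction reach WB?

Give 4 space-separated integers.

Answer: 5 8 9 10

Derivation:
I0 sub r1 <- r1,r4: IF@1 ID@2 stall=0 (-) EX@3 MEM@4 WB@5
I1 ld r5 <- r1: IF@2 ID@3 stall=2 (RAW on I0.r1 (WB@5)) EX@6 MEM@7 WB@8
I2 add r1 <- r1,r4: IF@3 ID@6 stall=0 (-) EX@7 MEM@8 WB@9
I3 add r4 <- r3,r4: IF@6 ID@7 stall=0 (-) EX@8 MEM@9 WB@10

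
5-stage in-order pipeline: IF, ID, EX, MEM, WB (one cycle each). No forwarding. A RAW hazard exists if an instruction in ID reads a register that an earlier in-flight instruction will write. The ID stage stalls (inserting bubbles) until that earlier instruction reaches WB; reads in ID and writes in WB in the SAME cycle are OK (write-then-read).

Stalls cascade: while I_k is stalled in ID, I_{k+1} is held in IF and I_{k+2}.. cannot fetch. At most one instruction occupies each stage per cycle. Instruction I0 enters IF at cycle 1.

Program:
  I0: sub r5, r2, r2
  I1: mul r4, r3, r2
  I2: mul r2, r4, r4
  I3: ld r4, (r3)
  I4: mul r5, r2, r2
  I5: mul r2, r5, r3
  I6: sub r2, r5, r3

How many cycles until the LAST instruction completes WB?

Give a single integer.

Answer: 16

Derivation:
I0 sub r5 <- r2,r2: IF@1 ID@2 stall=0 (-) EX@3 MEM@4 WB@5
I1 mul r4 <- r3,r2: IF@2 ID@3 stall=0 (-) EX@4 MEM@5 WB@6
I2 mul r2 <- r4,r4: IF@3 ID@4 stall=2 (RAW on I1.r4 (WB@6)) EX@7 MEM@8 WB@9
I3 ld r4 <- r3: IF@4 ID@7 stall=0 (-) EX@8 MEM@9 WB@10
I4 mul r5 <- r2,r2: IF@7 ID@8 stall=1 (RAW on I2.r2 (WB@9)) EX@10 MEM@11 WB@12
I5 mul r2 <- r5,r3: IF@8 ID@10 stall=2 (RAW on I4.r5 (WB@12)) EX@13 MEM@14 WB@15
I6 sub r2 <- r5,r3: IF@10 ID@13 stall=0 (-) EX@14 MEM@15 WB@16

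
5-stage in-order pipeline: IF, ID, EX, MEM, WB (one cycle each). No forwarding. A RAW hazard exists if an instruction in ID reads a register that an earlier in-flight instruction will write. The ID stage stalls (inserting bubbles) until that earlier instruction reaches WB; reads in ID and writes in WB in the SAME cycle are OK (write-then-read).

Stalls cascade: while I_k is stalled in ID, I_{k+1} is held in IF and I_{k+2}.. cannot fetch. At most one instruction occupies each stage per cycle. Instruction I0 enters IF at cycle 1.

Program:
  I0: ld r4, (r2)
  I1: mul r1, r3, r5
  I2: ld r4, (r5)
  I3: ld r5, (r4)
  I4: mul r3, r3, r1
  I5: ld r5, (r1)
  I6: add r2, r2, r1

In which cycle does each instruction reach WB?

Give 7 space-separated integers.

I0 ld r4 <- r2: IF@1 ID@2 stall=0 (-) EX@3 MEM@4 WB@5
I1 mul r1 <- r3,r5: IF@2 ID@3 stall=0 (-) EX@4 MEM@5 WB@6
I2 ld r4 <- r5: IF@3 ID@4 stall=0 (-) EX@5 MEM@6 WB@7
I3 ld r5 <- r4: IF@4 ID@5 stall=2 (RAW on I2.r4 (WB@7)) EX@8 MEM@9 WB@10
I4 mul r3 <- r3,r1: IF@5 ID@8 stall=0 (-) EX@9 MEM@10 WB@11
I5 ld r5 <- r1: IF@8 ID@9 stall=0 (-) EX@10 MEM@11 WB@12
I6 add r2 <- r2,r1: IF@9 ID@10 stall=0 (-) EX@11 MEM@12 WB@13

Answer: 5 6 7 10 11 12 13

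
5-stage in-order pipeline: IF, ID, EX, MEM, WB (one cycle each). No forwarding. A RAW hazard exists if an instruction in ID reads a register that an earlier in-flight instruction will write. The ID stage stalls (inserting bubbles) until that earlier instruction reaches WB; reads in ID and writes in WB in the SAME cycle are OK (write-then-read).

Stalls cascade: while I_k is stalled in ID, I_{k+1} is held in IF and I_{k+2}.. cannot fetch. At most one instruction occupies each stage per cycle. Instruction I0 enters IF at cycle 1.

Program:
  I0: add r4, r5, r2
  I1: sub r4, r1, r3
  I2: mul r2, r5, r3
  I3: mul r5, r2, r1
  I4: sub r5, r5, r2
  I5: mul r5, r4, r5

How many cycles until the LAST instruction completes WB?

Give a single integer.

Answer: 16

Derivation:
I0 add r4 <- r5,r2: IF@1 ID@2 stall=0 (-) EX@3 MEM@4 WB@5
I1 sub r4 <- r1,r3: IF@2 ID@3 stall=0 (-) EX@4 MEM@5 WB@6
I2 mul r2 <- r5,r3: IF@3 ID@4 stall=0 (-) EX@5 MEM@6 WB@7
I3 mul r5 <- r2,r1: IF@4 ID@5 stall=2 (RAW on I2.r2 (WB@7)) EX@8 MEM@9 WB@10
I4 sub r5 <- r5,r2: IF@5 ID@8 stall=2 (RAW on I3.r5 (WB@10)) EX@11 MEM@12 WB@13
I5 mul r5 <- r4,r5: IF@8 ID@11 stall=2 (RAW on I4.r5 (WB@13)) EX@14 MEM@15 WB@16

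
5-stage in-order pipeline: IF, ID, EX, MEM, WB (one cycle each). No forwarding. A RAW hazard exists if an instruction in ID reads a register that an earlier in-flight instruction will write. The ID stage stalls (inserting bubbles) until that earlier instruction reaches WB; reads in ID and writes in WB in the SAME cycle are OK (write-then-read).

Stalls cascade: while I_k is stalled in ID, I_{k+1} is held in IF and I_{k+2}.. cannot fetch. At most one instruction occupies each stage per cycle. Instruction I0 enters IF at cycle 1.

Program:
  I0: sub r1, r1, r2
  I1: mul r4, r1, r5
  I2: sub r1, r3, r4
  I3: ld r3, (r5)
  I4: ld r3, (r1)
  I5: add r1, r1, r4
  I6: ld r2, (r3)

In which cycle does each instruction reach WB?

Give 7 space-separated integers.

Answer: 5 8 11 12 14 15 17

Derivation:
I0 sub r1 <- r1,r2: IF@1 ID@2 stall=0 (-) EX@3 MEM@4 WB@5
I1 mul r4 <- r1,r5: IF@2 ID@3 stall=2 (RAW on I0.r1 (WB@5)) EX@6 MEM@7 WB@8
I2 sub r1 <- r3,r4: IF@3 ID@6 stall=2 (RAW on I1.r4 (WB@8)) EX@9 MEM@10 WB@11
I3 ld r3 <- r5: IF@6 ID@9 stall=0 (-) EX@10 MEM@11 WB@12
I4 ld r3 <- r1: IF@9 ID@10 stall=1 (RAW on I2.r1 (WB@11)) EX@12 MEM@13 WB@14
I5 add r1 <- r1,r4: IF@10 ID@12 stall=0 (-) EX@13 MEM@14 WB@15
I6 ld r2 <- r3: IF@12 ID@13 stall=1 (RAW on I4.r3 (WB@14)) EX@15 MEM@16 WB@17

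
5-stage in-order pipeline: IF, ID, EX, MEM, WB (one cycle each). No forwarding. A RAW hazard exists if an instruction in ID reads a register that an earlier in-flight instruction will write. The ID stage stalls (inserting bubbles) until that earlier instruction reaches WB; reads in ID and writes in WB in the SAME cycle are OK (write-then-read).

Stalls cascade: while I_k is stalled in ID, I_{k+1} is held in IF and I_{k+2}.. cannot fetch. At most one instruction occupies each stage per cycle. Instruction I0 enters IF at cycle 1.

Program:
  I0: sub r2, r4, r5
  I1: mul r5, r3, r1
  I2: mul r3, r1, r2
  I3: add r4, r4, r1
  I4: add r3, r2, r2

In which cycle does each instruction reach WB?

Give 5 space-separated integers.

I0 sub r2 <- r4,r5: IF@1 ID@2 stall=0 (-) EX@3 MEM@4 WB@5
I1 mul r5 <- r3,r1: IF@2 ID@3 stall=0 (-) EX@4 MEM@5 WB@6
I2 mul r3 <- r1,r2: IF@3 ID@4 stall=1 (RAW on I0.r2 (WB@5)) EX@6 MEM@7 WB@8
I3 add r4 <- r4,r1: IF@4 ID@6 stall=0 (-) EX@7 MEM@8 WB@9
I4 add r3 <- r2,r2: IF@6 ID@7 stall=0 (-) EX@8 MEM@9 WB@10

Answer: 5 6 8 9 10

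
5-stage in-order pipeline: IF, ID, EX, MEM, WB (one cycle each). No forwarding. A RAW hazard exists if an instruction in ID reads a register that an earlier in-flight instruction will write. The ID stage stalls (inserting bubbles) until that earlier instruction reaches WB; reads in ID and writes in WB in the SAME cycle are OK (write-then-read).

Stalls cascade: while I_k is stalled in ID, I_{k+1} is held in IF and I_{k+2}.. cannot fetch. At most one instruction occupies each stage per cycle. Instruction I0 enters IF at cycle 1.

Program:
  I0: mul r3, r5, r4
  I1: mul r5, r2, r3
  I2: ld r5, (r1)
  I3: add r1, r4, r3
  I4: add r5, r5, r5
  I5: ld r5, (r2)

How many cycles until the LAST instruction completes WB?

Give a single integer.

Answer: 13

Derivation:
I0 mul r3 <- r5,r4: IF@1 ID@2 stall=0 (-) EX@3 MEM@4 WB@5
I1 mul r5 <- r2,r3: IF@2 ID@3 stall=2 (RAW on I0.r3 (WB@5)) EX@6 MEM@7 WB@8
I2 ld r5 <- r1: IF@3 ID@6 stall=0 (-) EX@7 MEM@8 WB@9
I3 add r1 <- r4,r3: IF@6 ID@7 stall=0 (-) EX@8 MEM@9 WB@10
I4 add r5 <- r5,r5: IF@7 ID@8 stall=1 (RAW on I2.r5 (WB@9)) EX@10 MEM@11 WB@12
I5 ld r5 <- r2: IF@8 ID@10 stall=0 (-) EX@11 MEM@12 WB@13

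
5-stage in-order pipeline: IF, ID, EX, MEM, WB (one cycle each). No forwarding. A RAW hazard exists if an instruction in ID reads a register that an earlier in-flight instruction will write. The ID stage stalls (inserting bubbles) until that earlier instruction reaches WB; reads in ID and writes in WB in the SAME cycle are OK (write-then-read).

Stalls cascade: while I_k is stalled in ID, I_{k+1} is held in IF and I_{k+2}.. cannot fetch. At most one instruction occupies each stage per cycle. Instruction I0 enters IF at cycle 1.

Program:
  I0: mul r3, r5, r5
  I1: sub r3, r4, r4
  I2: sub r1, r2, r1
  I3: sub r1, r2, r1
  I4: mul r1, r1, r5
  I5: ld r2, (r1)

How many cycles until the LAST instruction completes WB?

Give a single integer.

I0 mul r3 <- r5,r5: IF@1 ID@2 stall=0 (-) EX@3 MEM@4 WB@5
I1 sub r3 <- r4,r4: IF@2 ID@3 stall=0 (-) EX@4 MEM@5 WB@6
I2 sub r1 <- r2,r1: IF@3 ID@4 stall=0 (-) EX@5 MEM@6 WB@7
I3 sub r1 <- r2,r1: IF@4 ID@5 stall=2 (RAW on I2.r1 (WB@7)) EX@8 MEM@9 WB@10
I4 mul r1 <- r1,r5: IF@5 ID@8 stall=2 (RAW on I3.r1 (WB@10)) EX@11 MEM@12 WB@13
I5 ld r2 <- r1: IF@8 ID@11 stall=2 (RAW on I4.r1 (WB@13)) EX@14 MEM@15 WB@16

Answer: 16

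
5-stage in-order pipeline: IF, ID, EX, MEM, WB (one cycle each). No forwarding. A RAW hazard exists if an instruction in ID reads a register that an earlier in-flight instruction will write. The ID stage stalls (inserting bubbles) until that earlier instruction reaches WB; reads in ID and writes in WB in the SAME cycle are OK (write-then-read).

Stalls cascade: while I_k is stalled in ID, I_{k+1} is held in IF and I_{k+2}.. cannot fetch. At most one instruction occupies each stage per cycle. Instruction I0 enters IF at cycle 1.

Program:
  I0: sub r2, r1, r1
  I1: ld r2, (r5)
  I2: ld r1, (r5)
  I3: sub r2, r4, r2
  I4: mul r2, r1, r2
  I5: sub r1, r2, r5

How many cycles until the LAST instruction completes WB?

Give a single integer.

Answer: 15

Derivation:
I0 sub r2 <- r1,r1: IF@1 ID@2 stall=0 (-) EX@3 MEM@4 WB@5
I1 ld r2 <- r5: IF@2 ID@3 stall=0 (-) EX@4 MEM@5 WB@6
I2 ld r1 <- r5: IF@3 ID@4 stall=0 (-) EX@5 MEM@6 WB@7
I3 sub r2 <- r4,r2: IF@4 ID@5 stall=1 (RAW on I1.r2 (WB@6)) EX@7 MEM@8 WB@9
I4 mul r2 <- r1,r2: IF@5 ID@7 stall=2 (RAW on I3.r2 (WB@9)) EX@10 MEM@11 WB@12
I5 sub r1 <- r2,r5: IF@7 ID@10 stall=2 (RAW on I4.r2 (WB@12)) EX@13 MEM@14 WB@15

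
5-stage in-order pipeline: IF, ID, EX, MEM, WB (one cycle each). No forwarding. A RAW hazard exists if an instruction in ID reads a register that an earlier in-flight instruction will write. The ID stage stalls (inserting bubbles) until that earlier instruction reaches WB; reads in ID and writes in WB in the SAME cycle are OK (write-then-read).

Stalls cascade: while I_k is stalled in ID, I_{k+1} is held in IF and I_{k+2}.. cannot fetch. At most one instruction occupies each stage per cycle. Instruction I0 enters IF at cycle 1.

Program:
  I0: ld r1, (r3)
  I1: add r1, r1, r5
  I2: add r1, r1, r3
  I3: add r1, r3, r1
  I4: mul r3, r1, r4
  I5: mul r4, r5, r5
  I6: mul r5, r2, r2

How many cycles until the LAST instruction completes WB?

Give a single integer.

I0 ld r1 <- r3: IF@1 ID@2 stall=0 (-) EX@3 MEM@4 WB@5
I1 add r1 <- r1,r5: IF@2 ID@3 stall=2 (RAW on I0.r1 (WB@5)) EX@6 MEM@7 WB@8
I2 add r1 <- r1,r3: IF@3 ID@6 stall=2 (RAW on I1.r1 (WB@8)) EX@9 MEM@10 WB@11
I3 add r1 <- r3,r1: IF@6 ID@9 stall=2 (RAW on I2.r1 (WB@11)) EX@12 MEM@13 WB@14
I4 mul r3 <- r1,r4: IF@9 ID@12 stall=2 (RAW on I3.r1 (WB@14)) EX@15 MEM@16 WB@17
I5 mul r4 <- r5,r5: IF@12 ID@15 stall=0 (-) EX@16 MEM@17 WB@18
I6 mul r5 <- r2,r2: IF@15 ID@16 stall=0 (-) EX@17 MEM@18 WB@19

Answer: 19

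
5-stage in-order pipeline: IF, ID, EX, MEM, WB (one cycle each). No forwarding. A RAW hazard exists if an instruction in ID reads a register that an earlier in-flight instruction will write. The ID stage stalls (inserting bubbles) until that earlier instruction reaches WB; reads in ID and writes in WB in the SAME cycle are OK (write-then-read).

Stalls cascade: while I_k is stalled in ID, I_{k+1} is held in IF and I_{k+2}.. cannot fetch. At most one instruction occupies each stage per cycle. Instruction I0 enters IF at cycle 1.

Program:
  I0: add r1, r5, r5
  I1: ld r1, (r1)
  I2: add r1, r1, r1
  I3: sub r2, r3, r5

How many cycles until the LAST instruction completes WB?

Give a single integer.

I0 add r1 <- r5,r5: IF@1 ID@2 stall=0 (-) EX@3 MEM@4 WB@5
I1 ld r1 <- r1: IF@2 ID@3 stall=2 (RAW on I0.r1 (WB@5)) EX@6 MEM@7 WB@8
I2 add r1 <- r1,r1: IF@3 ID@6 stall=2 (RAW on I1.r1 (WB@8)) EX@9 MEM@10 WB@11
I3 sub r2 <- r3,r5: IF@6 ID@9 stall=0 (-) EX@10 MEM@11 WB@12

Answer: 12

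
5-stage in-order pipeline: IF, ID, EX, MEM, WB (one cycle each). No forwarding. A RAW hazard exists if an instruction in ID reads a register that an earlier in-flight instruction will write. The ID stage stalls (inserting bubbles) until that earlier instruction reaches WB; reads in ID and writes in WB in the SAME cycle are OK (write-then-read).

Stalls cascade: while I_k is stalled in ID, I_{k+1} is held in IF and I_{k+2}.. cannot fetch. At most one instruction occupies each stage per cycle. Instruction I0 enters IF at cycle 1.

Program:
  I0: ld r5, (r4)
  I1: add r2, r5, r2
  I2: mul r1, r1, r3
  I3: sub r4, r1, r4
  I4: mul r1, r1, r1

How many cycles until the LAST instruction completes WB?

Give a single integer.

I0 ld r5 <- r4: IF@1 ID@2 stall=0 (-) EX@3 MEM@4 WB@5
I1 add r2 <- r5,r2: IF@2 ID@3 stall=2 (RAW on I0.r5 (WB@5)) EX@6 MEM@7 WB@8
I2 mul r1 <- r1,r3: IF@3 ID@6 stall=0 (-) EX@7 MEM@8 WB@9
I3 sub r4 <- r1,r4: IF@6 ID@7 stall=2 (RAW on I2.r1 (WB@9)) EX@10 MEM@11 WB@12
I4 mul r1 <- r1,r1: IF@7 ID@10 stall=0 (-) EX@11 MEM@12 WB@13

Answer: 13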